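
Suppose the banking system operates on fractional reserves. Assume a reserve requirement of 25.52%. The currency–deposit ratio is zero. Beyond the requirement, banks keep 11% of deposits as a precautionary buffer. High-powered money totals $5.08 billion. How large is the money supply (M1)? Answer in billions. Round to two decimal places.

The money multiplier is m = 1 / (rr + e) = 1 / (0.2552 + 0.11) ≈ 2.7382.
So M = m × MB = 2.7382 × 5.08 ≈ 13.9101 billion.

$13.91 billion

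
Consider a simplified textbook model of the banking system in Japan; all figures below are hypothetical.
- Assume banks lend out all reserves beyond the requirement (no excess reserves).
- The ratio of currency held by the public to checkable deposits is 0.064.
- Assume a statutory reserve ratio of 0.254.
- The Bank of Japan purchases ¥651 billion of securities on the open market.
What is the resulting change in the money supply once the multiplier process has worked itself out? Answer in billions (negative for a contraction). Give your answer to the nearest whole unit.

¥2178 billion

The money multiplier is m = (1 + c) / (rr + c) = (1 + 0.064) / (0.254 + 0.064) ≈ 3.3459.
The purchase adds 651 billion of base, so ΔM = m × ΔMB = 3.3459 × (+651) = 2178.1809 billion.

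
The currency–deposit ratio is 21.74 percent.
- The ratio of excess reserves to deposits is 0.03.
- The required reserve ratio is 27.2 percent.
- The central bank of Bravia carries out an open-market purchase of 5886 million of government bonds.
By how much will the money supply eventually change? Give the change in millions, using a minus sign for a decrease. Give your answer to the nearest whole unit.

The money multiplier is m = (1 + c) / (rr + e + c) = (1 + 0.2174) / (0.272 + 0.03 + 0.2174) ≈ 2.34386.
The purchase adds 5886 million of base, so ΔM = m × ΔMB = 2.34386 × (+5886) ≈ 13795.96 million.

13796 million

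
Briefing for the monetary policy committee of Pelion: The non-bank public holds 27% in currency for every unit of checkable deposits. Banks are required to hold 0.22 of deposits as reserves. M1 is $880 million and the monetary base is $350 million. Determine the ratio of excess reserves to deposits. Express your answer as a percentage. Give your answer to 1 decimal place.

Using m = M/MB = 880/350 ≈ 2.514286. Since m = (1 + c)/(c + rr + e), the denominator satisfies c + rr + e = (1 + c)/m = (1 + 0.27) / 2.514286 ≈ 0.505114.
With c = 0.27 and rr = 0.22, the ratio of excess reserves to deposits is 0.505114 − 0.27 − 0.22 = 0.015114.

1.5%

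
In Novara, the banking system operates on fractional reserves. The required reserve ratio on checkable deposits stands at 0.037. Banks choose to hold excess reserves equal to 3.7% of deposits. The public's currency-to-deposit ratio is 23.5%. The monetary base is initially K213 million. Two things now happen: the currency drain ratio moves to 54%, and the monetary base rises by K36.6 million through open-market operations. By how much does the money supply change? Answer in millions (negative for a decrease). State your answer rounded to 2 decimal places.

Before: m₁ = (1 + 0.235) / (0.037 + 0.037 + 0.235) ≈ 3.996764, MB₁ = 213, so M₁ = 3.996764 × 213 ≈ 851.3107 million.
After: m₂ = (1 + 0.54) / (0.037 + 0.037 + 0.54) ≈ 2.508143, MB₂ = 213 + 36.6 = 249.6, so M₂ = 2.508143 × 249.6 ≈ 626.0325 million.
ΔM = M₂ − M₁ = 626.0325 − 851.3107 = -225.2782 million.

-225.28 million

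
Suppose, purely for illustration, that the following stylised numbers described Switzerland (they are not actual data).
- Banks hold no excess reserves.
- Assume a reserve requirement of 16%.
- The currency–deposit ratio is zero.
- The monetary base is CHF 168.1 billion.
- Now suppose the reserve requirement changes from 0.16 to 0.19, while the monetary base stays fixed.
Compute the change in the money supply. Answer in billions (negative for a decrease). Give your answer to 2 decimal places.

Initially m₁ = 1 / (0.16) = 6.25, so M₁ = 6.25 × 168.1 = 1050.625 billion.
After the change m₂ = 1 / (0.19) ≈ 5.263158, so M₂ = 5.263158 × 168.1 ≈ 884.7369 billion.
ΔM = M₂ − M₁ = 884.7369 − 1050.625 = -165.8881 billion.

-165.89 billion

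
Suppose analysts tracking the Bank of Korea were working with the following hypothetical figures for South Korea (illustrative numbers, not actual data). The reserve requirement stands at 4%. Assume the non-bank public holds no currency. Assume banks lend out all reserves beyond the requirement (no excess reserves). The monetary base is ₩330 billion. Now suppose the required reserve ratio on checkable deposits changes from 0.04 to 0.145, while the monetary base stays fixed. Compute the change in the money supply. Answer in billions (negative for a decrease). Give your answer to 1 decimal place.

Initially m₁ = 1 / (0.04) = 25, so M₁ = 25 × 330 = 8250 billion.
After the change m₂ = 1 / (0.145) ≈ 6.89655, so M₂ = 6.89655 × 330 = 2275.8615 billion.
ΔM = M₂ − M₁ = 2275.8615 − 8250 = -5974.1385 billion.

-5974.1 billion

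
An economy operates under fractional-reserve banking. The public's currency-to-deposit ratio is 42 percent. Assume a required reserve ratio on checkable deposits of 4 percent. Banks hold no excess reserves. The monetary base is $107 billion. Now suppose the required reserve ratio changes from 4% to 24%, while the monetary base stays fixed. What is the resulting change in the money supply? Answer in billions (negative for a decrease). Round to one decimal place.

-100.1 billion

Initially m₁ = (1 + 0.42) / (0.04 + 0.42) ≈ 3.08696, so M₁ = 3.08696 × 107 ≈ 330.3047 billion.
After the change m₂ = (1 + 0.42) / (0.24 + 0.42) ≈ 2.15152, so M₂ = 2.15152 × 107 ≈ 230.2126 billion.
ΔM = M₂ − M₁ = 230.2126 − 330.3047 = -100.0921 billion.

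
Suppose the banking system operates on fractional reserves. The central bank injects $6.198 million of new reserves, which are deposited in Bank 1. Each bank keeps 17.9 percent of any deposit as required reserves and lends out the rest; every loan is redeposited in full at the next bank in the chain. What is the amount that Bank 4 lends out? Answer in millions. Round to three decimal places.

Each bank lends a fraction (1 − rr) = 0.8210 of the deposit it receives, so Bank 4 receives 6.198·0.8210^3 and lends 6.198·0.8210^4 ≈ 2.8159 million.

$2.816 million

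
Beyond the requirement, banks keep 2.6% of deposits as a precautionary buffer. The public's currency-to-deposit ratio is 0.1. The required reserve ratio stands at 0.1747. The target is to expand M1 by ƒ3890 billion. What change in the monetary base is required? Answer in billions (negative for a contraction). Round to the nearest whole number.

The money multiplier is m = (1 + c) / (rr + e + c) = (1 + 0.1) / (0.1747 + 0.026 + 0.1) ≈ 3.65813.
ΔMB = ΔM / m = (+3890) / 3.65813 ≈ 1063.3848 billion.

ƒ1063 billion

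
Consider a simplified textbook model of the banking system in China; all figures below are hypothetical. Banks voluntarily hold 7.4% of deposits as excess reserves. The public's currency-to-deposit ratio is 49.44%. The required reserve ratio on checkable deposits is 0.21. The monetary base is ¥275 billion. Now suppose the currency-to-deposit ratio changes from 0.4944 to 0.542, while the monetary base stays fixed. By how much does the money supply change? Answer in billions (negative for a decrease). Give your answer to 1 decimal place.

Initially m₁ = (1 + 0.4944) / (0.21 + 0.074 + 0.4944) ≈ 1.91984, so M₁ = 1.91984 × 275 = 527.956 billion.
After the change m₂ = (1 + 0.542) / (0.21 + 0.074 + 0.542) ≈ 1.86683, so M₂ = 1.86683 × 275 ≈ 513.3782 billion.
ΔM = M₂ − M₁ = 513.3782 − 527.956 = -14.5778 billion.

-14.6 billion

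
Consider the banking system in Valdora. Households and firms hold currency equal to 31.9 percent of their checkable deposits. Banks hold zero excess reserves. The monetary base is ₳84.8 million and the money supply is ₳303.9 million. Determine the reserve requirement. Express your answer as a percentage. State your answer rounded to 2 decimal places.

4.91%

Using m = M/MB = 303.9/84.8 ≈ 3.583726. Since m = (1 + c)/(c + rr + e), the denominator satisfies c + rr + e = (1 + c)/m = (1 + 0.319) / 3.583726 ≈ 0.368053.
With c = 0.319 and e = 0, the reserve requirement is 0.368053 − 0.319 − 0 = 0.049053.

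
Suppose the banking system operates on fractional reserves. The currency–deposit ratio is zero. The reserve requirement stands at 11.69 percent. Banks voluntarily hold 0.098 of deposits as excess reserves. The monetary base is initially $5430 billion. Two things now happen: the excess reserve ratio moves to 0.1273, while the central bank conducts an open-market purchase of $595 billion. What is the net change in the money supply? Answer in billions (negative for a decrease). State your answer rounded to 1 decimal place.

Before: m₁ = 1 / (0.1169 + 0.098) ≈ 4.653327, MB₁ = 5430, so M₁ = 4.653327 × 5430 ≈ 25267.5656 billion.
After: m₂ = 1 / (0.1169 + 0.1273) ≈ 4.095004, MB₂ = 5430 + 595 = 6025, so M₂ = 4.095004 × 6025 = 24672.3991 billion.
ΔM = M₂ − M₁ = 24672.3991 − 25267.5656 = -595.1665 billion.

-595.2 billion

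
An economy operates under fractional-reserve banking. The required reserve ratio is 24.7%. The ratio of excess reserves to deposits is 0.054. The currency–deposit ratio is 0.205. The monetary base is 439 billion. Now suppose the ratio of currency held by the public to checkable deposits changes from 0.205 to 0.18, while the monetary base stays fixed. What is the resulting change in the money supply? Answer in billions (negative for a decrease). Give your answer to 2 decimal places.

Initially m₁ = (1 + 0.205) / (0.247 + 0.054 + 0.205) ≈ 2.381423, so M₁ = 2.381423 × 439 ≈ 1045.4447 billion.
After the change m₂ = (1 + 0.18) / (0.247 + 0.054 + 0.18) ≈ 2.453222, so M₂ = 2.453222 × 439 ≈ 1076.9645 billion.
ΔM = M₂ − M₁ = 1076.9645 − 1045.4447 = 31.5198 billion.

31.52 billion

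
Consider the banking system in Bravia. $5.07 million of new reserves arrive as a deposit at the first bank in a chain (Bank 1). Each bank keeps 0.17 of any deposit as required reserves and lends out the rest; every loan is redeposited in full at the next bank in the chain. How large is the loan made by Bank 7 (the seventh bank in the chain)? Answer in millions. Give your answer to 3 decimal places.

$1.376 million

Each bank lends a fraction (1 − rr) = 0.8300 of the deposit it receives, so Bank 7 receives 5.07·0.8300^6 and lends 5.07·0.8300^7 ≈ 1.3758 million.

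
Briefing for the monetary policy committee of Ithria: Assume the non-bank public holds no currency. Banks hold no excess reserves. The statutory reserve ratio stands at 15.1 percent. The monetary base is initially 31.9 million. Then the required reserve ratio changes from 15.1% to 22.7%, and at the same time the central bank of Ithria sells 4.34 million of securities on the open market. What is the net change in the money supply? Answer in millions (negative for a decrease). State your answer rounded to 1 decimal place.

Before: m₁ = 1 / (0.151) ≈ 6.6225, MB₁ = 31.9, so M₁ = 6.6225 × 31.9 ≈ 211.2577 million.
After: m₂ = 1 / (0.227) ≈ 4.4053, MB₂ = 31.9 − 4.34 = 27.56, so M₂ = 4.4053 × 27.56 ≈ 121.4101 million.
ΔM = M₂ − M₁ = 121.4101 − 211.2577 = -89.8476 million.

-89.8 million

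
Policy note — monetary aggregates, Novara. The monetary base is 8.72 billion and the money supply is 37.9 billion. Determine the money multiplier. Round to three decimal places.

4.346

The money multiplier is m = M / MB = 37.9 / 8.72 ≈ 4.34633.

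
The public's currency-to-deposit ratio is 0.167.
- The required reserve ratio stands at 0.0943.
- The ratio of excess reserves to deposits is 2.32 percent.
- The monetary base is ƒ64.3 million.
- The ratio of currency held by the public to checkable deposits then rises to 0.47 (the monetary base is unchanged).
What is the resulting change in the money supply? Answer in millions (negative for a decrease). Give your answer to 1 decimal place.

-102.9 million

Initially m₁ = (1 + 0.167) / (0.0943 + 0.0232 + 0.167) ≈ 4.1019, so M₁ = 4.1019 × 64.3 ≈ 263.7522 million.
After the change m₂ = (1 + 0.47) / (0.0943 + 0.0232 + 0.47) ≈ 2.5021, so M₂ = 2.5021 × 64.3 ≈ 160.885 million.
ΔM = M₂ − M₁ = 160.885 − 263.7522 = -102.8672 million.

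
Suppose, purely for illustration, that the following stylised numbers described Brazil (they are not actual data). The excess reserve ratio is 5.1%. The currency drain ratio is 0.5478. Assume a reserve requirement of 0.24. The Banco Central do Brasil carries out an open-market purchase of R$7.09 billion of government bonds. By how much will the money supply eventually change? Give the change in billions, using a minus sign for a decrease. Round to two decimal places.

The money multiplier is m = (1 + c) / (rr + e + c) = (1 + 0.5478) / (0.24 + 0.051 + 0.5478) ≈ 1.8453.
The purchase adds 7.09 billion of base, so ΔM = m × ΔMB = 1.8453 × (+7.09) ≈ 13.0832 billion.

R$13.08 billion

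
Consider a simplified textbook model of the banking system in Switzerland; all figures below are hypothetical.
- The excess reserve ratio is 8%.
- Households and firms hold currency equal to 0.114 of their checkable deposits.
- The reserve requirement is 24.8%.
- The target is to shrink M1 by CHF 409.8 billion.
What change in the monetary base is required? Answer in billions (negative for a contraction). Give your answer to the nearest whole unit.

-163 billion

The money multiplier is m = (1 + c) / (rr + e + c) = (1 + 0.114) / (0.248 + 0.08 + 0.114) ≈ 2.5204.
ΔMB = ΔM / m = (−409.8) / 2.5204 ≈ -162.5932 billion.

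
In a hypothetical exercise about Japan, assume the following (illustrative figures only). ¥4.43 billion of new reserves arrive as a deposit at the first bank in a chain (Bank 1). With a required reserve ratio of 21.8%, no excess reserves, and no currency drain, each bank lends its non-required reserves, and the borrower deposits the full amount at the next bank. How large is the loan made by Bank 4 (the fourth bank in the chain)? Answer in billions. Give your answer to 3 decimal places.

Each bank lends a fraction (1 − rr) = 0.7820 of the deposit it receives, so Bank 4 receives 4.43·0.7820^3 and lends 4.43·0.7820^4 ≈ 1.6566 billion.

¥1.657 billion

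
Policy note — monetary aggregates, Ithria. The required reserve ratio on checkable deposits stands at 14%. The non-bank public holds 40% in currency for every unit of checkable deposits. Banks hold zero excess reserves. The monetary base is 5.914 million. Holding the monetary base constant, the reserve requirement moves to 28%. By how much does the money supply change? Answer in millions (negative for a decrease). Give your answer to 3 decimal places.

-3.157 million

Initially m₁ = (1 + 0.4) / (0.14 + 0.4) ≈ 2.59259, so M₁ = 2.59259 × 5.914 ≈ 15.3326 million.
After the change m₂ = (1 + 0.4) / (0.28 + 0.4) ≈ 2.05882, so M₂ = 2.05882 × 5.914 ≈ 12.1759 million.
ΔM = M₂ − M₁ = 12.1759 − 15.3326 = -3.1567 million.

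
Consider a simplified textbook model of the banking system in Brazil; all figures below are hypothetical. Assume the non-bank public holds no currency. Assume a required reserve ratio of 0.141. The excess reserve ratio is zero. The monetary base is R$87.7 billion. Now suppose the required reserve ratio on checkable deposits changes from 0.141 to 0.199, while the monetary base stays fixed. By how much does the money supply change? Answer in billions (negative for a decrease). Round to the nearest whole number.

-181 billion

Initially m₁ = 1 / (0.141) ≈ 7.0922, so M₁ = 7.0922 × 87.7 ≈ 621.9859 billion.
After the change m₂ = 1 / (0.199) ≈ 5.0251, so M₂ = 5.0251 × 87.7 ≈ 440.7013 billion.
ΔM = M₂ − M₁ = 440.7013 − 621.9859 = -181.2846 billion.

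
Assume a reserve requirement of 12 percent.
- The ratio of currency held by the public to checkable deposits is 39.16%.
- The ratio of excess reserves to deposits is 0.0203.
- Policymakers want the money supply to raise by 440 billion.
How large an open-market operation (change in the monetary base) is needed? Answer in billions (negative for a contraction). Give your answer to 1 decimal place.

The money multiplier is m = (1 + c) / (rr + e + c) = (1 + 0.3916) / (0.12 + 0.0203 + 0.3916) ≈ 2.61628.
ΔMB = ΔM / m = (+440) / 2.61628 ≈ 168.1777 billion.

168.2 billion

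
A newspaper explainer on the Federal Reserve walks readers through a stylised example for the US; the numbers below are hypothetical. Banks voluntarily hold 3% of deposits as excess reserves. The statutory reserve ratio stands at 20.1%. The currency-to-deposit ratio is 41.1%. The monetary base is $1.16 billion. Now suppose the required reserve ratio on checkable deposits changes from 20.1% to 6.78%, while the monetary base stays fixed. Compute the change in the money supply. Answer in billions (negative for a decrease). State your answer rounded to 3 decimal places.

$0.667 billion

Initially m₁ = (1 + 0.411) / (0.201 + 0.03 + 0.411) ≈ 2.19782, so M₁ = 2.19782 × 1.16 ≈ 2.5495 billion.
After the change m₂ = (1 + 0.411) / (0.0678 + 0.03 + 0.411) ≈ 2.77319, so M₂ = 2.77319 × 1.16 ≈ 3.2169 billion.
ΔM = M₂ − M₁ = 3.2169 − 2.5495 = 0.6674 billion.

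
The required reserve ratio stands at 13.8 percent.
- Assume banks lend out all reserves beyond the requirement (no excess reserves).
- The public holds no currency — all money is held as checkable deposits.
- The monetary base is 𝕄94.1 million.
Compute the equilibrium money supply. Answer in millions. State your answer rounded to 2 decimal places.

With no currency drain or excess reserves, the money multiplier is m = 1/rr = 1/0.138 ≈ 7.24638.
Money supply M = m × MB = 7.24638 × 94.1 ≈ 681.8844 million.

𝕄681.88 million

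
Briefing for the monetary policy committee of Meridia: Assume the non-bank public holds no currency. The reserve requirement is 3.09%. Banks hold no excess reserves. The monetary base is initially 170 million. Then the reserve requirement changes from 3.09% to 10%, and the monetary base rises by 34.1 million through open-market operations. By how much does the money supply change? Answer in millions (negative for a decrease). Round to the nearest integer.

-3461 million

Before: m₁ = 1 / (0.0309) ≈ 32.3625, MB₁ = 170, so M₁ = 32.3625 × 170 = 5501.625 million.
After: m₂ = 1 / (0.1) = 10, MB₂ = 170 + 34.1 = 204.1, so M₂ = 10 × 204.1 = 2041 million.
ΔM = M₂ − M₁ = 2041 − 5501.625 = -3460.625 million.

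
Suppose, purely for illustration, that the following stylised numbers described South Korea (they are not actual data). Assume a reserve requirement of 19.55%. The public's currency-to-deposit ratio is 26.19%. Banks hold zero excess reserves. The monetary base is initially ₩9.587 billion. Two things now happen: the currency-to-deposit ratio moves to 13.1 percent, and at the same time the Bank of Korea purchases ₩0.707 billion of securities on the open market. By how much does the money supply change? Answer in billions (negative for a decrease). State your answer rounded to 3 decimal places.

Before: m₁ = (1 + 0.2619) / (0.1955 + 0.2619) ≈ 2.758854, MB₁ = 9.587, so M₁ = 2.758854 × 9.587 ≈ 26.4491 billion.
After: m₂ = (1 + 0.131) / (0.1955 + 0.131) ≈ 3.464012, MB₂ = 9.587 + 0.707 = 10.294, so M₂ = 3.464012 × 10.294 ≈ 35.6585 billion.
ΔM = M₂ − M₁ = 35.6585 − 26.4491 = 9.2094 billion.

₩9.209 billion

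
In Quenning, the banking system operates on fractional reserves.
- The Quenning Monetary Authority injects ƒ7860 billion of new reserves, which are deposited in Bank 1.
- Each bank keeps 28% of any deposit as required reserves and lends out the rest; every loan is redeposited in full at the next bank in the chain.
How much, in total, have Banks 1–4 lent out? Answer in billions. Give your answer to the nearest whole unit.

Bank i lends (1 − rr)^i of the original deposit: Bank 1 lends 7860·0.7200 = 5659.2000, Bank 2 lends 7860·0.7200² = 4074.6240, and so on.
Summing a geometric series: total = 7860·[0.7200·(1 − 0.7200^4) / (1 − 0.7200)] ≈ 14779.8384 billion.

ƒ14780 billion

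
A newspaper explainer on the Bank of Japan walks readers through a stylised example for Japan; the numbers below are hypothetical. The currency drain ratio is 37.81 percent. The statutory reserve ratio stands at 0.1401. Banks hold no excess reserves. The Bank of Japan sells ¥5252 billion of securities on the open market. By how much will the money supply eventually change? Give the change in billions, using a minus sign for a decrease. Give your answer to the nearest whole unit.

The money multiplier is m = (1 + c) / (rr + c) = (1 + 0.3781) / (0.1401 + 0.3781) ≈ 2.65940.
The sale removes 5252 billion of base, so ΔM = m × ΔMB = 2.65940 × (−5252) = -13967.1688 billion.

-13967 billion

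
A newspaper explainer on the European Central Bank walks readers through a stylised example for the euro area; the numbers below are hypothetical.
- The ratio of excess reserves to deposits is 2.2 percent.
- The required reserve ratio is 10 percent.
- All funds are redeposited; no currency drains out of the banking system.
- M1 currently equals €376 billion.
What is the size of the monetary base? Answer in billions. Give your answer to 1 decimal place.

€45.9 billion

The money multiplier is m = 1 / (rr + e) = 1 / (0.1 + 0.022) ≈ 8.19672.
MB = M / m = 376 / 8.19672 ≈ 45.872 billion.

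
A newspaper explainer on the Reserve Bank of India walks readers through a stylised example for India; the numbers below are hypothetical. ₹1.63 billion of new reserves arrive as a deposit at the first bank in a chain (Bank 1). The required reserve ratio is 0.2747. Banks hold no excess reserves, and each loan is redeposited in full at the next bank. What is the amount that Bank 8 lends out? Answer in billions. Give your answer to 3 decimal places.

Each bank lends a fraction (1 − rr) = 0.7253 of the deposit it receives, so Bank 8 receives 1.63·0.7253^7 and lends 1.63·0.7253^8 ≈ 0.1248 billion.

₹0.125 billion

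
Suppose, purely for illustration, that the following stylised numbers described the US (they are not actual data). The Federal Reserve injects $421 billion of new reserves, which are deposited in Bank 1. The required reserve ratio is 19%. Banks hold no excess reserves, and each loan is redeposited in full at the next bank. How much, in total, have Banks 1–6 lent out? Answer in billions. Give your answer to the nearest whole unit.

$1288 billion

Bank i lends (1 − rr)^i of the original deposit: Bank 1 lends 421·0.8100 = 341.0100, Bank 2 lends 421·0.8100² = 276.2181, and so on.
Summing a geometric series: total = 421·[0.8100·(1 − 0.8100^6) / (1 − 0.8100)] ≈ 1287.8879 billion.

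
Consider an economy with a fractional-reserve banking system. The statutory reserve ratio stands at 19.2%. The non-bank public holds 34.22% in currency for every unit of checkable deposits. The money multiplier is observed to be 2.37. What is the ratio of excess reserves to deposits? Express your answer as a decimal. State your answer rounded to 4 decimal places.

Using m = 2.37. Since m = (1 + c)/(c + rr + e), the denominator satisfies c + rr + e = (1 + c)/m = (1 + 0.3422) / 2.37 ≈ 0.566329.
With c = 0.3422 and rr = 0.192, the ratio of excess reserves to deposits is 0.566329 − 0.3422 − 0.192 = 0.032129.

0.0321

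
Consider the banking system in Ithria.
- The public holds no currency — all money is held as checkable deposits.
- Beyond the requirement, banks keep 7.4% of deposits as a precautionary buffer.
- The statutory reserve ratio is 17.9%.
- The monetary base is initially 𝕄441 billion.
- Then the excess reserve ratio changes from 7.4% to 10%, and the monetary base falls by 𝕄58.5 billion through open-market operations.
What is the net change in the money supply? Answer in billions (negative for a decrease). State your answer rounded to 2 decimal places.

Before: m₁ = 1 / (0.179 + 0.074) ≈ 3.952569, MB₁ = 441, so M₁ = 3.952569 × 441 ≈ 1743.0829 billion.
After: m₂ = 1 / (0.179 + 0.1) ≈ 3.584229, MB₂ = 441 − 58.5 = 382.5, so M₂ = 3.584229 × 382.5 ≈ 1370.9676 billion.
ΔM = M₂ − M₁ = 1370.9676 − 1743.0829 = -372.1153 billion.

-372.12 billion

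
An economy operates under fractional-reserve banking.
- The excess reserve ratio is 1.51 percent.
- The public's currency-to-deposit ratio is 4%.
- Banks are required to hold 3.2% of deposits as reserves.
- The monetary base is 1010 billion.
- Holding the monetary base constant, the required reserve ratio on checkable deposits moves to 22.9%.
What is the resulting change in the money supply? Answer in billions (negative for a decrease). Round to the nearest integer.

Initially m₁ = (1 + 0.04) / (0.032 + 0.0151 + 0.04) ≈ 11.94030, so M₁ = 11.94030 × 1010 = 12059.703 billion.
After the change m₂ = (1 + 0.04) / (0.229 + 0.0151 + 0.04) ≈ 3.66068, so M₂ = 3.66068 × 1010 = 3697.2868 billion.
ΔM = M₂ − M₁ = 3697.2868 − 12059.703 = -8362.4162 billion.

-8362 billion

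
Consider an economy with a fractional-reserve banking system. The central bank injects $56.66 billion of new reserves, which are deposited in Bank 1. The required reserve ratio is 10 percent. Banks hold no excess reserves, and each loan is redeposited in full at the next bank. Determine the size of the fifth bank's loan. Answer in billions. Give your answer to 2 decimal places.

$33.46 billion

Each bank lends a fraction (1 − rr) = 0.9000 of the deposit it receives, so Bank 5 receives 56.66·0.9000^4 and lends 56.66·0.9000^5 ≈ 33.4572 billion.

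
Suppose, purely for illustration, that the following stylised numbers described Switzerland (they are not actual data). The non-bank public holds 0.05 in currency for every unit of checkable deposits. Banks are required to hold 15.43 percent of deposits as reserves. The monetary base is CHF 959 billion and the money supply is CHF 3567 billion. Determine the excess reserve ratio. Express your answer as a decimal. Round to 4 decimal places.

Using m = M/MB = 3567/959 ≈ 3.719499. Since m = (1 + c)/(c + rr + e), the denominator satisfies c + rr + e = (1 + c)/m = (1 + 0.05) / 3.719499 ≈ 0.282296.
With c = 0.05 and rr = 0.1543, the excess reserve ratio is 0.282296 − 0.05 − 0.1543 = 0.077996.

0.0780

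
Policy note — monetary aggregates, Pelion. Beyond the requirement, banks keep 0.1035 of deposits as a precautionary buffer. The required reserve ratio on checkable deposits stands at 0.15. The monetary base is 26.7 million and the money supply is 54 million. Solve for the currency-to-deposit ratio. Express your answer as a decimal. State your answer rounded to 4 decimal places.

0.4766

Using m = M/MB = 54/26.7 ≈ 2.022472. From m = (1 + c)/(c + rr + e), rearranging gives 1 + c = m·(c + rr + e), so c·(1 − m) = m·(rr + e) − 1.
Hence c = [m·(rr + e) − 1]/(1 − m) = [2.022472 × (0.15 + 0.1035) − 1] / (1 − 2.022472) ≈ 0.476593.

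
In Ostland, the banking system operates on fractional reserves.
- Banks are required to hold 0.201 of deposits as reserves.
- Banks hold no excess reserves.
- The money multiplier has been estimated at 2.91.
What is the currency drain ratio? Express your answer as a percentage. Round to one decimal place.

21.7%

Using m = 2.91. From m = (1 + c)/(c + rr + e), rearranging gives 1 + c = m·(c + rr + e), so c·(1 − m) = m·(rr + e) − 1.
Hence c = [m·(rr + e) − 1]/(1 − m) = [2.91 × (0.201 + 0) − 1] / (1 − 2.91) ≈ 0.217325.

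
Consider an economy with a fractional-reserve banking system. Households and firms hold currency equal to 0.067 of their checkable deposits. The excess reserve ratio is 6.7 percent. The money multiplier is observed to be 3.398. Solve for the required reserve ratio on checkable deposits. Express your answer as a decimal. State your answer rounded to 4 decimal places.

0.1800

Using m = 3.398. Since m = (1 + c)/(c + rr + e), the denominator satisfies c + rr + e = (1 + c)/m = (1 + 0.067) / 3.398 ≈ 0.314008.
With c = 0.067 and e = 0.067, the required reserve ratio on checkable deposits is 0.314008 − 0.067 − 0.067 = 0.180008.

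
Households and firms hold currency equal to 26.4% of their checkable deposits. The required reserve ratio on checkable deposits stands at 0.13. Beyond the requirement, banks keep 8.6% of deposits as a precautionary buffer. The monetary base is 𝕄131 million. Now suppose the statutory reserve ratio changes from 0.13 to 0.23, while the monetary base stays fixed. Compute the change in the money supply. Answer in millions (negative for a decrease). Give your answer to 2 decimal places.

Initially m₁ = (1 + 0.264) / (0.13 + 0.086 + 0.264) ≈ 2.633333, so M₁ = 2.633333 × 131 ≈ 344.9666 million.
After the change m₂ = (1 + 0.264) / (0.23 + 0.086 + 0.264) ≈ 2.179310, so M₂ = 2.179310 × 131 ≈ 285.4896 million.
ΔM = M₂ − M₁ = 285.4896 − 344.9666 = -59.477 million.

-59.48 million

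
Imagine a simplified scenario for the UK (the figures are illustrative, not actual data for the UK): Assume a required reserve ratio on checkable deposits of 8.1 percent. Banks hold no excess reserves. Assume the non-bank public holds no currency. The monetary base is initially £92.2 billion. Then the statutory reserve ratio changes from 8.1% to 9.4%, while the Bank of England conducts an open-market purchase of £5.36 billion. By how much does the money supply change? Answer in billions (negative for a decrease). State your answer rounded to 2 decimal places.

Before: m₁ = 1 / (0.081) ≈ 12.34568, MB₁ = 92.2, so M₁ = 12.34568 × 92.2 ≈ 1138.2717 billion.
After: m₂ = 1 / (0.094) ≈ 10.63830, MB₂ = 92.2 + 5.36 = 97.56, so M₂ = 10.63830 × 97.56 ≈ 1037.8725 billion.
ΔM = M₂ − M₁ = 1037.8725 − 1138.2717 = -100.3992 billion.

-100.40 billion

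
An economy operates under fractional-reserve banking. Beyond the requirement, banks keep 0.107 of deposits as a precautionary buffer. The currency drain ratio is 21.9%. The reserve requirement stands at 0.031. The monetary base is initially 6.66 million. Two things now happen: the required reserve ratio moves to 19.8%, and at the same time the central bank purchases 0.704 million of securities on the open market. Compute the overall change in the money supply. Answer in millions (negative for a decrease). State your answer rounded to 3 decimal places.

Before: m₁ = (1 + 0.219) / (0.031 + 0.107 + 0.219) ≈ 3.41457, MB₁ = 6.66, so M₁ = 3.41457 × 6.66 ≈ 22.741 million.
After: m₂ = (1 + 0.219) / (0.198 + 0.107 + 0.219) ≈ 2.32634, MB₂ = 6.66 + 0.704 = 7.364, so M₂ = 2.32634 × 7.364 ≈ 17.1312 million.
ΔM = M₂ − M₁ = 17.1312 − 22.741 = -5.6098 million.

-5.610 million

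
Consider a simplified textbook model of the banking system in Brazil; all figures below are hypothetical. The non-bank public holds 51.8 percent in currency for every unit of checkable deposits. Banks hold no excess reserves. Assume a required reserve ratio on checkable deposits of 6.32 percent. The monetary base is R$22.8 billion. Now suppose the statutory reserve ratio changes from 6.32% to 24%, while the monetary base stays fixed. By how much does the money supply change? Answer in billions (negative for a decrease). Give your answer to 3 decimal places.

Initially m₁ = (1 + 0.518) / (0.0632 + 0.518) ≈ 2.611838, so M₁ = 2.611838 × 22.8 ≈ 59.5499 billion.
After the change m₂ = (1 + 0.518) / (0.24 + 0.518) ≈ 2.002639, so M₂ = 2.002639 × 22.8 ≈ 45.6602 billion.
ΔM = M₂ − M₁ = 45.6602 − 59.5499 = -13.8897 billion.

-13.890 billion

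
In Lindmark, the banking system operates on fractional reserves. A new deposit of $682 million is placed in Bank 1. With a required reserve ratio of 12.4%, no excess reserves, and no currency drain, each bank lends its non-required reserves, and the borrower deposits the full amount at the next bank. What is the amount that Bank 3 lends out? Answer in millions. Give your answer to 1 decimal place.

Each bank lends a fraction (1 − rr) = 0.8760 of the deposit it receives, so Bank 3 receives 682·0.8760^2 and lends 682·0.8760^3 ≈ 458.4550 million.

$458.5 million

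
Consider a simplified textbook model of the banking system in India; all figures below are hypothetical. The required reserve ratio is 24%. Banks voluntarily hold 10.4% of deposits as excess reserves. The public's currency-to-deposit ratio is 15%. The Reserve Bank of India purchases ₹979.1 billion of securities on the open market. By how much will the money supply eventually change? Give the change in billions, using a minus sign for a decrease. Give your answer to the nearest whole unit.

The money multiplier is m = (1 + c) / (rr + e + c) = (1 + 0.15) / (0.24 + 0.104 + 0.15) ≈ 2.3279.
The purchase adds 979.1 billion of base, so ΔM = m × ΔMB = 2.3279 × (+979.1) ≈ 2279.2469 billion.

₹2279 billion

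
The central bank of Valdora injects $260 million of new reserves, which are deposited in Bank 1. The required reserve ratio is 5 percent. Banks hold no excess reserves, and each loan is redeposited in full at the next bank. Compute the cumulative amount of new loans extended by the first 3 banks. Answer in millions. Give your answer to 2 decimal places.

$704.57 million

Bank i lends (1 − rr)^i of the original deposit: Bank 1 lends 260·0.9500 = 247.0000, Bank 2 lends 260·0.9500² = 234.6500, and so on.
Summing a geometric series: total = 260·[0.9500·(1 − 0.9500^3) / (1 − 0.9500)] = 704.5675 million.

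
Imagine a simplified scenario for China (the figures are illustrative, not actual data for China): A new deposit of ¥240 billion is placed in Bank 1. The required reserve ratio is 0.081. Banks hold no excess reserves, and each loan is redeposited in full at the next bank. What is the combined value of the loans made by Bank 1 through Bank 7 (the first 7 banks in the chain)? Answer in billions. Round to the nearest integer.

¥1215 billion

Bank i lends (1 − rr)^i of the original deposit: Bank 1 lends 240·0.9190 = 220.5600, Bank 2 lends 240·0.9190² ≈ 202.6946, and so on.
Summing a geometric series: total = 240·[0.9190·(1 − 0.9190^7) / (1 − 0.9190)] ≈ 1215.4873 billion.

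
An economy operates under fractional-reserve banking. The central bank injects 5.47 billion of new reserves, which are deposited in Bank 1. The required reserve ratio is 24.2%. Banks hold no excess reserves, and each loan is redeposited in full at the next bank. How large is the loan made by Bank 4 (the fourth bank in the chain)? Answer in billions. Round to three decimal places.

1.806 billion

Each bank lends a fraction (1 − rr) = 0.7580 of the deposit it receives, so Bank 4 receives 5.47·0.7580^3 and lends 5.47·0.7580^4 ≈ 1.8058 billion.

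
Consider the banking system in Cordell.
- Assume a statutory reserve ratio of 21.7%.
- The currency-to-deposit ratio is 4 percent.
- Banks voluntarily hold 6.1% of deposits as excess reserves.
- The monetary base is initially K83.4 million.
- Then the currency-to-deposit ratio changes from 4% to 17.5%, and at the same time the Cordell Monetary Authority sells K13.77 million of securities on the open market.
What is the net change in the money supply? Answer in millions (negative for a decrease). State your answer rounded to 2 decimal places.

Before: m₁ = (1 + 0.04) / (0.217 + 0.061 + 0.04) ≈ 3.27044, MB₁ = 83.4, so M₁ = 3.27044 × 83.4 ≈ 272.7547 million.
After: m₂ = (1 + 0.175) / (0.217 + 0.061 + 0.175) ≈ 2.59382, MB₂ = 83.4 − 13.77 = 69.63, so M₂ = 2.59382 × 69.63 ≈ 180.6077 million.
ΔM = M₂ − M₁ = 180.6077 − 272.7547 = -92.147 million.

-92.15 million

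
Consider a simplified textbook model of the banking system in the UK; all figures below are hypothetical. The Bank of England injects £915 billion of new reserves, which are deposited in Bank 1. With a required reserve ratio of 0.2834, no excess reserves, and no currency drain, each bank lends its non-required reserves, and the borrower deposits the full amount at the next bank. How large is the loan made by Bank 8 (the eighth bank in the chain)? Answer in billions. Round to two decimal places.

£63.63 billion

Each bank lends a fraction (1 − rr) = 0.7166 of the deposit it receives, so Bank 8 receives 915·0.7166^7 and lends 915·0.7166^8 ≈ 63.6261 billion.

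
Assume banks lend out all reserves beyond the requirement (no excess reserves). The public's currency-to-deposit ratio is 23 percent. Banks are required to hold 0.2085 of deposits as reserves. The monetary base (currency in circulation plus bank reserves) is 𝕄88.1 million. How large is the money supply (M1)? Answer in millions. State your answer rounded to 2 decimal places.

𝕄247.12 million

The money multiplier is m = (1 + c) / (rr + c) = (1 + 0.23) / (0.2085 + 0.23) ≈ 2.80502.
So M = m × MB = 2.80502 × 88.1 ≈ 247.1223 million.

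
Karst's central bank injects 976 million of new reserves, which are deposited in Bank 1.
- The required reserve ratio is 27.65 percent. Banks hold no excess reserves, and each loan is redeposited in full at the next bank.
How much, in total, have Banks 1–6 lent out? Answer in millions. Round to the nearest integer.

2188 million

Bank i lends (1 − rr)^i of the original deposit: Bank 1 lends 976·0.7235 = 706.1360, Bank 2 lends 976·0.7235² ≈ 510.8894, and so on.
Summing a geometric series: total = 976·[0.7235·(1 − 0.7235^6) / (1 − 0.7235)] ≈ 2187.5478 million.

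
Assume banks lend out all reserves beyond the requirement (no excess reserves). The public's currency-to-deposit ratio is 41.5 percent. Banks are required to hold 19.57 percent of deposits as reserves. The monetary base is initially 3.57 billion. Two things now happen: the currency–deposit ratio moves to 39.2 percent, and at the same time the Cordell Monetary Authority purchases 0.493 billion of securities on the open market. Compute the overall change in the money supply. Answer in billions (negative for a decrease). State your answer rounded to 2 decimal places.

1.35 billion

Before: m₁ = (1 + 0.415) / (0.1957 + 0.415) ≈ 2.3170, MB₁ = 3.57, so M₁ = 2.3170 × 3.57 ≈ 8.2717 billion.
After: m₂ = (1 + 0.392) / (0.1957 + 0.392) ≈ 2.3686, MB₂ = 3.57 + 0.493 = 4.063, so M₂ = 2.3686 × 4.063 ≈ 9.6236 billion.
ΔM = M₂ − M₁ = 9.6236 − 8.2717 = 1.3519 billion.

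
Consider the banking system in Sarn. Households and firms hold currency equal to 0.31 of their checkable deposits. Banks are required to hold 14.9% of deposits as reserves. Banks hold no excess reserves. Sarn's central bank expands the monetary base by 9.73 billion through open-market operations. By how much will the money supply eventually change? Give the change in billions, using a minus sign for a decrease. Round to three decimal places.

The money multiplier is m = (1 + c) / (rr + c) = (1 + 0.31) / (0.149 + 0.31) ≈ 2.85403.
The purchase adds 9.73 billion of base, so ΔM = m × ΔMB = 2.85403 × (+9.73) ≈ 27.7697 billion.

27.770 billion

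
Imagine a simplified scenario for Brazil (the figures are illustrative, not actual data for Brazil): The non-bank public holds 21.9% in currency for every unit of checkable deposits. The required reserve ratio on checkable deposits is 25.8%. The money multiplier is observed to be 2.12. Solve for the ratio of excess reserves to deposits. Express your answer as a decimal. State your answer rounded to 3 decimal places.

Using m = 2.12. Since m = (1 + c)/(c + rr + e), the denominator satisfies c + rr + e = (1 + c)/m = (1 + 0.219) / 2.12 = 0.575000.
With c = 0.219 and rr = 0.258, the ratio of excess reserves to deposits is 0.575000 − 0.219 − 0.258 = 0.098.

0.098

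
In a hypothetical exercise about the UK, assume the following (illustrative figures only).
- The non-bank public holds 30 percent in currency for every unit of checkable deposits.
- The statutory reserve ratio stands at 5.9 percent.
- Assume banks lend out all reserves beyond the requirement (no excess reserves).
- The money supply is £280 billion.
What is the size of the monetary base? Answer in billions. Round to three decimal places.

£77.323 billion

The money multiplier is m = (1 + c) / (rr + c) = (1 + 0.3) / (0.059 + 0.3) ≈ 3.6211699.
MB = M / m = 280 / 3.6211699 ≈ 77.3231 billion.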